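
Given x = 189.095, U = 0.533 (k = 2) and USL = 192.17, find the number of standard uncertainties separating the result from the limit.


u = U / k = 0.533 / 2 = 0.2665
margin = |USL - x| = |192.17 - 189.095| = 3.075
z = margin / u = 3.075 / 0.2665
z = 11.5385

11.5385


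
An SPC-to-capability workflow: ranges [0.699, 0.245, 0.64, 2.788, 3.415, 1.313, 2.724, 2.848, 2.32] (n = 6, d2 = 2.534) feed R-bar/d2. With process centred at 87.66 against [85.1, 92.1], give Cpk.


R_bar = (0.699 + 0.245 + 0.64 + 2.788 + 3.415 + 1.313 + 2.724 + 2.848 + 2.32) / 9 = 1.888
sigma = R_bar / d2 = 1.888 / 2.534 = 0.74506709
Cp = (USL - LSL)/(6*sigma) = (92.1 - 85.1)/(6*0.74506709) = 1.5659
Cpu = (92.1 - 87.66)/(3*0.74506709) = 1.9864
Cpl = (87.66 - 85.1)/(3*0.74506709) = 1.1453
Cpk = min(Cpu, Cpl) = 1.1453

1.1453


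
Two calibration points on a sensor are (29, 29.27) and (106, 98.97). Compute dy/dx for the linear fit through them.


slope = (y2 - y1) / (x2 - x1)
= (98.97 - 29.27) / (106 - 29)
= 69.7000 / 77
= 0.9052

0.9052


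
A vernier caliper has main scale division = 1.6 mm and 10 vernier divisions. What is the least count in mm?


LC = MSD / n_div
= 1.6 / 10
= 0.1600

0.1600


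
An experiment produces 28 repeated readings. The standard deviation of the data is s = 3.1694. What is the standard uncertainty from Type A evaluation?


u_A = s / sqrt(n)
u_A = 3.1694 / sqrt(28)
u_A = 3.1694 / 5.2915026
u_A = 0.5990

0.5990


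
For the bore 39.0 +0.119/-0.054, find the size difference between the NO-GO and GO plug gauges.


GO = nominal - lower_tol (smallest hole = maximum material condition)
GO = 39.0 - 0.054 = 38.946
NO-GO = nominal + upper_tol (largest hole = least material condition)
NO-GO = 39.0 + 0.119 = 39.119
spread = NO-GO - GO = 39.119 - 38.946 = 0.1730

0.1730


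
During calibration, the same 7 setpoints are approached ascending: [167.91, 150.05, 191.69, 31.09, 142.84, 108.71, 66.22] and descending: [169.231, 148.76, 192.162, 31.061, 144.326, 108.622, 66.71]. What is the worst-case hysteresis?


|167.91 - 169.231| = 1.3210
|150.05 - 148.76| = 1.2900
|191.69 - 192.162| = 0.4720
|31.09 - 31.061| = 0.0290
|142.84 - 144.326| = 1.4860
|108.71 - 108.622| = 0.0880
|66.22 - 66.71| = 0.4900
hysteresis = max(diffs) = 1.4860

1.4860


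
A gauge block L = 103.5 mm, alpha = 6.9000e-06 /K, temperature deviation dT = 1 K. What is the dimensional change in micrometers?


dL = L * alpha * dT
= 103.5 * 6.9000e-06 * 1
= 7.1410000e-04 mm
dL_um = 7.1410000e-04 * 1000 = 0.7141 um

0.7141


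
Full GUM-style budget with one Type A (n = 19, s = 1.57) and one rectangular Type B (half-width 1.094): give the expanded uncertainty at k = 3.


u_A = s / sqrt(n) = 1.57 / sqrt(19) = 0.3601827
u_B = half_width / sqrt(3) = 1.094 / sqrt(3) = 0.63162119
uc = sqrt(u_A^2 + u_B^2) = sqrt(0.3601827^2 + 0.63162119^2) = 0.72710172
U = k * uc = 3 * 0.72710172
U = 2.1813

2.1813


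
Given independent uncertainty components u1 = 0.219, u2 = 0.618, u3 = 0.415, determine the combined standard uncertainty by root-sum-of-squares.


uc = sqrt(0.219^2 + 0.618^2 + 0.415^2)
uc = sqrt(0.60211)
uc = 0.7760

0.7760


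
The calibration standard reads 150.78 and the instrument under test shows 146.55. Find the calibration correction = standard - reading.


Correction = standard - reading
= 150.78 - 146.55
= 4.2300

4.2300


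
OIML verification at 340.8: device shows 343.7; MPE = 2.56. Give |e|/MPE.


e = indication - reference = 343.7 - 340.8 = 2.9000
|e| = 2.9000
ratio = |e| / MPE = 2.9000 / 2.56
ratio = 1.1328

1.1328


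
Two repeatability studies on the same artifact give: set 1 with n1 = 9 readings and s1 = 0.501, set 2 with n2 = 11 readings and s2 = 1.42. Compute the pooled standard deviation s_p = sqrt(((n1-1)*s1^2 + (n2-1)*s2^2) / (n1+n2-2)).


s_p = sqrt(((n1-1)*s1^2 + (n2-1)*s2^2) / (n1+n2-2))
numerator = (9-1)*0.501^2 + (11-1)*1.42^2 = 2.008008 + 20.164 = 22.172008
denominator = 9 + 11 - 2 = 18
s_p^2 = 22.172008 / 18 = 1.2317782
s_p = sqrt(1.2317782) = 1.1099

1.1099


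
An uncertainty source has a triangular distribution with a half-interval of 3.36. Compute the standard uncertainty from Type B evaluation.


u_B = half_width / sqrt(6)
u_B = 3.36 / 2.4494897
u_B = 1.3717

1.3717


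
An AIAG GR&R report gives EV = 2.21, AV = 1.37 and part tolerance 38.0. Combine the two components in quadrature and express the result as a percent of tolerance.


GRR = sqrt(EV^2 + AV^2) = sqrt(2.21^2 + 1.37^2) = 2.6001923
%GRR = GRR / tol * 100 = 2.6001923 / 38.0 * 100
%GRR = 6.8426

6.8426


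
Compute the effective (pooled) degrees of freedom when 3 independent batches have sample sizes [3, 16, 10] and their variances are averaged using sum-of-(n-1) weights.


nu = sum_i (n_i - 1)
nu = ((3 - 1) + (16 - 1) + (10 - 1))
nu = 2 + 15 + 9
nu = 26

26


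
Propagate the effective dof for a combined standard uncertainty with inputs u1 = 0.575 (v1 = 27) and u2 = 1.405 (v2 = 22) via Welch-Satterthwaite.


uc = sqrt(u1^2 + u2^2) = sqrt(0.575^2 + 1.405^2) = 1.5181074
v_eff = uc^4 / (u1^4/v1 + u2^4/v2)
= 1.5181074^4 / (0.575^4/27 + 1.405^4/22)
= 5.311412 / 0.18117475
v_eff = 29.3165

29.3165


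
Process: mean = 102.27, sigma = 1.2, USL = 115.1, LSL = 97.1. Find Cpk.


Cpu = (USL - mean) / (3*sigma) = (115.1 - 102.27) / (3*1.2) = 3.5639
Cpl = (mean - LSL) / (3*sigma) = (102.27 - 97.1) / (3*1.2) = 1.4361
Cpk = min(Cpu, Cpl) = 1.4361

1.4361


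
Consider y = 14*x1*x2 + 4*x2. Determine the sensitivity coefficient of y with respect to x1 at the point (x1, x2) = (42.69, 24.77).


y = 14*x1*x2 + 4*x2
dy/dx1 = 14*x2
Evaluate at x2 = 24.77: c1 = 14 * 24.77
c1 = 346.7800

346.7800


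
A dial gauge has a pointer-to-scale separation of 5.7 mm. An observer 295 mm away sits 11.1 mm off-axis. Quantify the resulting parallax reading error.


error = h * offset / d
= 5.7 * 11.1 / 295
= 0.2145

0.2145


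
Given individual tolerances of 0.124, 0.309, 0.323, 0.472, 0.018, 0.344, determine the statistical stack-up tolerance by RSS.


RSS = sqrt(0.124^2 + 0.309^2 + 0.323^2 + 0.472^2 + 0.018^2 + 0.344^2)
= sqrt(0.55663)
= 0.7461

0.7461


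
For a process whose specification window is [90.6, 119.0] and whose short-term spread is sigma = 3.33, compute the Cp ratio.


Cp = (USL - LSL) / (6 * sigma)
= (119.0 - 90.6) / (6 * 3.33)
= 28.4000 / 19.9800
= 1.4214

1.4214


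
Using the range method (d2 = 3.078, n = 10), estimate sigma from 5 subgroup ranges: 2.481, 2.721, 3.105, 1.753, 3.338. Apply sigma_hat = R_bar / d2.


R_bar = (2.481 + 2.721 + 3.105 + 1.753 + 3.338) / 5
R_bar = 13.398 / 5 = 2.6796
sigma_hat = R_bar / d2 = 2.6796 / 3.078 = 0.8706

0.8706


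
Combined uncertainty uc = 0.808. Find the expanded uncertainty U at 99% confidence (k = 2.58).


U = k * uc
U = 2.58 * 0.808
U = 2.0846

2.0846


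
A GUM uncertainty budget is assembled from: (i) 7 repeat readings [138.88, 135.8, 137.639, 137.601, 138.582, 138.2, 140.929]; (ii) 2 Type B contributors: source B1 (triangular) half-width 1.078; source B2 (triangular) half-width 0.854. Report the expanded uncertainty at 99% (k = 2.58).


mean = (138.88 + 135.8 + 137.639 + 137.601 + 138.582 + 138.2 + 140.929) / 7 = 138.233
s = sqrt(sum((x - mean)^2)/(n-1)) = 1.55358
u_A = s / sqrt(n) = 1.55358 / sqrt(7) = 0.58719805
u_B1 = 1.078 / sqrt(6) = 0.44009166
u_B2 = 0.854 / sqrt(6) = 0.34864404
uc = sqrt(0.58719805^2 + 0.44009166^2 + 0.34864404^2) = 0.81242531
U = k * uc = 2.58 * 0.81242531
U = 2.0961

2.0961


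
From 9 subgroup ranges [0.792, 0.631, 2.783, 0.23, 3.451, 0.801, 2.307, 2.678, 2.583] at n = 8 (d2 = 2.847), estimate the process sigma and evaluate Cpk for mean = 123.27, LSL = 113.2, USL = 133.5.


R_bar = (0.792 + 0.631 + 2.783 + 0.23 + 3.451 + 0.801 + 2.307 + 2.678 + 2.583) / 9 = 1.8062222
sigma = R_bar / d2 = 1.8062222 / 2.847 = 0.63443
Cp = (USL - LSL)/(6*sigma) = (133.5 - 113.2)/(6*0.63443) = 5.3329
Cpu = (133.5 - 123.27)/(3*0.63443) = 5.3749
Cpl = (123.27 - 113.2)/(3*0.63443) = 5.2908
Cpk = min(Cpu, Cpl) = 5.2908

5.2908


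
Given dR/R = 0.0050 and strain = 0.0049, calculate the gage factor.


GF = (dR/R) / epsilon
= 0.0050 / 0.0049
= 1.0204

1.0204


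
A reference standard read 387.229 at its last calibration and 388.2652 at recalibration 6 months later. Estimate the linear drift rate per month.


rate = (v2 - v1) / months
= (388.2652 - 387.229) / 6
= 1.0362 / 6
= 0.1727

0.1727


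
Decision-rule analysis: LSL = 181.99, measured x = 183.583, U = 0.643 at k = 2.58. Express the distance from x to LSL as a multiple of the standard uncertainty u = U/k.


u = U / k = 0.643 / 2.58 = 0.24922481
margin = |LSL - x| = |181.99 - 183.583| = 1.593
z = margin / u = 1.593 / 0.24922481
z = 6.3918

6.3918


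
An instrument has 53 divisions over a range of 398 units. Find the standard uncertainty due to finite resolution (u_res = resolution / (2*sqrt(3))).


resolution = range / divisions
resolution = 398 / 53 = 7.509434
u_res = resolution / (2*sqrt(3))
u_res = 7.509434 / 3.4641016
u_res = 2.1678

2.1678


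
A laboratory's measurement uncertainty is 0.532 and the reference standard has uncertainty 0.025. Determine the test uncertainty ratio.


TUR = u_lab / u_ref
= 0.532 / 0.025
= 21.2800

21.2800


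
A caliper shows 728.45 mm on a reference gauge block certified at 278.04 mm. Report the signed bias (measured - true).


Systematic error = measured - true
= 728.45 - 278.04
= 450.4100

450.4100


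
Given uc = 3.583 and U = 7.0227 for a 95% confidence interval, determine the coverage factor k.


k = U / uc
k = 7.0227 / 3.583
k = 1.96

1.96


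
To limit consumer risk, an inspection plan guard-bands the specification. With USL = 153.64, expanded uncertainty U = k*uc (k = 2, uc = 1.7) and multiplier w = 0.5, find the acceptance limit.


U = k * uc = 2 * 1.7 = 3.4
guard band g = w * U = 0.5 * 3.4 = 1.7
AL = USL - g = 153.64 - 1.7
AL = 151.9400

151.9400


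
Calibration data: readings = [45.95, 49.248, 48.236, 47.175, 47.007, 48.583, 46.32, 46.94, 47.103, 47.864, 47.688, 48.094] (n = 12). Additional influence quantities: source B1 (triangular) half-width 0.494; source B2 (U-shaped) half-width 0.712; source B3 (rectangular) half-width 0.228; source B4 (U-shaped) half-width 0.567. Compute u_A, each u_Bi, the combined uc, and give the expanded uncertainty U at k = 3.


mean = (45.95 + 49.248 + 48.236 + 47.175 + 47.007 + 48.583 + 46.32 + 46.94 + 47.103 + 47.864 + 47.688 + 48.094) / 12 = 47.51733333
s = sqrt(sum((x - mean)^2)/(n-1)) = 0.94877637
u_A = s / sqrt(n) = 0.94877637 / sqrt(12) = 0.27388815
u_B1 = 0.494 / sqrt(6) = 0.20167466
u_B2 = 0.712 / sqrt(2) = 0.50346003
u_B3 = 0.228 / sqrt(3) = 0.13163586
u_B4 = 0.567 / sqrt(2) = 0.40092954
uc = sqrt(0.27388815^2 + 0.20167466^2 + 0.50346003^2 + 0.13163586^2 + 0.40092954^2) = 0.73975123
U = k * uc = 3 * 0.73975123
U = 2.2193

2.2193


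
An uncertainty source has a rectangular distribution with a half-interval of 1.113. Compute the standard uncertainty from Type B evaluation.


u_B = half_width / sqrt(3)
u_B = 1.113 / 1.7320508
u_B = 0.6426

0.6426


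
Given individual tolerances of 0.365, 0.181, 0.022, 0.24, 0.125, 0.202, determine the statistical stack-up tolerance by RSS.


RSS = sqrt(0.365^2 + 0.181^2 + 0.022^2 + 0.24^2 + 0.125^2 + 0.202^2)
= sqrt(0.280499)
= 0.5296

0.5296


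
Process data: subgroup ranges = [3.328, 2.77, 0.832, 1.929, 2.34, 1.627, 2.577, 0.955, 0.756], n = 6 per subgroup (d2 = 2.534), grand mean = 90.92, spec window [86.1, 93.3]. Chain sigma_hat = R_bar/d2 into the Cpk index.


R_bar = (3.328 + 2.77 + 0.832 + 1.929 + 2.34 + 1.627 + 2.577 + 0.955 + 0.756) / 9 = 1.9015556
sigma = R_bar / d2 = 1.9015556 / 2.534 = 0.75041657
Cp = (USL - LSL)/(6*sigma) = (93.3 - 86.1)/(6*0.75041657) = 1.5991
Cpu = (93.3 - 90.92)/(3*0.75041657) = 1.0572
Cpl = (90.92 - 86.1)/(3*0.75041657) = 2.1410
Cpk = min(Cpu, Cpl) = 1.0572

1.0572


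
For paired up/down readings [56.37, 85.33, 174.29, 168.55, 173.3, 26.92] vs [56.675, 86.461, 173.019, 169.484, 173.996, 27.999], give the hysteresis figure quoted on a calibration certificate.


|56.37 - 56.675| = 0.3050
|85.33 - 86.461| = 1.1310
|174.29 - 173.019| = 1.2710
|168.55 - 169.484| = 0.9340
|173.3 - 173.996| = 0.6960
|26.92 - 27.999| = 1.0790
hysteresis = max(diffs) = 1.2710

1.2710


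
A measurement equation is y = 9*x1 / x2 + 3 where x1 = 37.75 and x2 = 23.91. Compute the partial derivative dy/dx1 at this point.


y = 9*x1 / x2 + 3
dy/dx1 = 9/x2
Evaluate at x2 = 23.91: c1 = 9 / 23.91
c1 = 0.3764

0.3764


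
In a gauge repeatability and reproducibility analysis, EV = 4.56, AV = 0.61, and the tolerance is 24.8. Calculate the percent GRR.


GRR = sqrt(EV^2 + AV^2) = sqrt(4.56^2 + 0.61^2) = 4.6006195
%GRR = GRR / tol * 100 = 4.6006195 / 24.8 * 100
%GRR = 18.5509

18.5509


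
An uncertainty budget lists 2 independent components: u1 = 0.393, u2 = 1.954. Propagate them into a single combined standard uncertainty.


uc = sqrt(0.393^2 + 1.954^2)
uc = sqrt(3.972565)
uc = 1.9931

1.9931


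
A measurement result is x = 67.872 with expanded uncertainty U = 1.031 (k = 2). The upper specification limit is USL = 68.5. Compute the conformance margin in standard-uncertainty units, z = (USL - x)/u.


u = U / k = 1.031 / 2 = 0.5155
margin = |USL - x| = |68.5 - 67.872| = 0.628
z = margin / u = 0.628 / 0.5155
z = 1.2182

1.2182


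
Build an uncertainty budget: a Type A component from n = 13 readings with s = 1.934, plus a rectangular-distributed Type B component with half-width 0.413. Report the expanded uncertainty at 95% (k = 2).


u_A = s / sqrt(n) = 1.934 / sqrt(13) = 0.53639509
u_B = half_width / sqrt(3) = 0.413 / sqrt(3) = 0.23844566
uc = sqrt(u_A^2 + u_B^2) = sqrt(0.53639509^2 + 0.23844566^2) = 0.58700598
U = k * uc = 2 * 0.58700598
U = 1.1740

1.1740


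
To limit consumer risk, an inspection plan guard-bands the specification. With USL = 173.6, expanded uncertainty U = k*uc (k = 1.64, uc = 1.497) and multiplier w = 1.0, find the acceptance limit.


U = k * uc = 1.64 * 1.497 = 2.45508
guard band g = w * U = 1.0 * 2.45508 = 2.45508
AL = USL - g = 173.6 - 2.45508
AL = 171.1449

171.1449


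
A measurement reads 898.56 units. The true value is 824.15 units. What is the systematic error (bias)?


Systematic error = measured - true
= 898.56 - 824.15
= 74.4100

74.4100


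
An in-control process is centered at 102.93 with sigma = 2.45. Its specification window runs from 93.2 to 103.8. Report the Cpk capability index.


Cpu = (USL - mean) / (3*sigma) = (103.8 - 102.93) / (3*2.45) = 0.1184
Cpl = (mean - LSL) / (3*sigma) = (102.93 - 93.2) / (3*2.45) = 1.3238
Cpk = min(Cpu, Cpl) = 0.1184

0.1184


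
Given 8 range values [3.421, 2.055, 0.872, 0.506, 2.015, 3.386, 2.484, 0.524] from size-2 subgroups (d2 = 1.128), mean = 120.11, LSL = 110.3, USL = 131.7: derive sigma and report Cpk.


R_bar = (3.421 + 2.055 + 0.872 + 0.506 + 2.015 + 3.386 + 2.484 + 0.524) / 8 = 1.907875
sigma = R_bar / d2 = 1.907875 / 1.128 = 1.6913785
Cp = (USL - LSL)/(6*sigma) = (131.7 - 110.3)/(6*1.6913785) = 2.1087
Cpu = (131.7 - 120.11)/(3*1.6913785) = 2.2841
Cpl = (120.11 - 110.3)/(3*1.6913785) = 1.9333
Cpk = min(Cpu, Cpl) = 1.9333

1.9333


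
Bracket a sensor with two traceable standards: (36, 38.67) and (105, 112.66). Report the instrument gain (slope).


slope = (y2 - y1) / (x2 - x1)
= (112.66 - 38.67) / (105 - 36)
= 73.9900 / 69
= 1.0723

1.0723


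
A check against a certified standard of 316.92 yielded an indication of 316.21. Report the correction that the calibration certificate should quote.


Correction = standard - reading
= 316.92 - 316.21
= 0.7100

0.7100


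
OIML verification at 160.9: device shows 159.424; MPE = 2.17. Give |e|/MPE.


e = indication - reference = 159.424 - 160.9 = -1.4760
|e| = 1.4760
ratio = |e| / MPE = 1.4760 / 2.17
ratio = 0.6802

0.6802


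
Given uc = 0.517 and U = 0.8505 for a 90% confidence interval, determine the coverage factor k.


k = U / uc
k = 0.8505 / 0.517
k = 1.645

1.645


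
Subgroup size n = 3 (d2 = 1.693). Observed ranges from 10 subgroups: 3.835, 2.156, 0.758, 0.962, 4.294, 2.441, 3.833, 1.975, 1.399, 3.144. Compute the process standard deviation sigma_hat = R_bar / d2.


R_bar = (3.835 + 2.156 + 0.758 + 0.962 + 4.294 + 2.441 + 3.833 + 1.975 + 1.399 + 3.144) / 10
R_bar = 24.797 / 10 = 2.4797
sigma_hat = R_bar / d2 = 2.4797 / 1.693 = 1.4647

1.4647


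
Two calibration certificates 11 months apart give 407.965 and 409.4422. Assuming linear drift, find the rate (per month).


rate = (v2 - v1) / months
= (409.4422 - 407.965) / 11
= 1.4772 / 11
= 0.1343

0.1343


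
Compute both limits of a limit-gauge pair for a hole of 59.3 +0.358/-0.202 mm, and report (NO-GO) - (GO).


GO = nominal - lower_tol (smallest hole = maximum material condition)
GO = 59.3 - 0.202 = 59.098
NO-GO = nominal + upper_tol (largest hole = least material condition)
NO-GO = 59.3 + 0.358 = 59.658
spread = NO-GO - GO = 59.658 - 59.098 = 0.5600

0.5600


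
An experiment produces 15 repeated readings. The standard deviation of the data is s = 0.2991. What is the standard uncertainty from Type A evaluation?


u_A = s / sqrt(n)
u_A = 0.2991 / sqrt(15)
u_A = 0.2991 / 3.8729833
u_A = 0.0772

0.0772


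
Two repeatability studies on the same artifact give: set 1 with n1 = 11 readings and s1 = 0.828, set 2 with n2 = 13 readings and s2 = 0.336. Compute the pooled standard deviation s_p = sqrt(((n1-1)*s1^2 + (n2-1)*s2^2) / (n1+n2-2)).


s_p = sqrt(((n1-1)*s1^2 + (n2-1)*s2^2) / (n1+n2-2))
numerator = (11-1)*0.828^2 + (13-1)*0.336^2 = 6.85584 + 1.354752 = 8.210592
denominator = 11 + 13 - 2 = 22
s_p^2 = 8.210592 / 22 = 0.37320873
s_p = sqrt(0.37320873) = 0.6109

0.6109


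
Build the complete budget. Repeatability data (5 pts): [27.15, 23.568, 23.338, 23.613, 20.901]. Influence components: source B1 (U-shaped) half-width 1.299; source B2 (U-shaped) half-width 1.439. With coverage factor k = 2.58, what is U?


mean = (27.15 + 23.568 + 23.338 + 23.613 + 20.901) / 5 = 23.714
s = sqrt(sum((x - mean)^2)/(n-1)) = 2.2300201
u_A = s / sqrt(n) = 2.2300201 / sqrt(5) = 0.99729531
u_B1 = 1.299 / sqrt(2) = 0.91853171
u_B2 = 1.439 / sqrt(2) = 1.0175267
uc = sqrt(0.99729531^2 + 0.91853171^2 + 1.0175267^2) = 1.695187
U = k * uc = 2.58 * 1.695187
U = 4.3736

4.3736


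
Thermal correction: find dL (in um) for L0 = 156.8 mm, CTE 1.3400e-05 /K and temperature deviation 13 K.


dL = L * alpha * dT
= 156.8 * 1.3400e-05 * 13
= 0.0273146 mm
dL_um = 0.0273146 * 1000 = 27.3146 um

27.3146


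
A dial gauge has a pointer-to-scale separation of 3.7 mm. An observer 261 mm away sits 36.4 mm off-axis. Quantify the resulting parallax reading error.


error = h * offset / d
= 3.7 * 36.4 / 261
= 0.5160

0.5160


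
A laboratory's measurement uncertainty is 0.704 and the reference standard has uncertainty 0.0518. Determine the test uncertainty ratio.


TUR = u_lab / u_ref
= 0.704 / 0.0518
= 13.5907

13.5907


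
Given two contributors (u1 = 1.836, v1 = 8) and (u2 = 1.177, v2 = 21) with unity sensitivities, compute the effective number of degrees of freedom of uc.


uc = sqrt(u1^2 + u2^2) = sqrt(1.836^2 + 1.177^2) = 2.1808771
v_eff = uc^4 / (u1^4/v1 + u2^4/v2)
= 2.1808771^4 / (1.836^4/8 + 1.177^4/21)
= 22.621676 / 1.5117549
v_eff = 14.9639

14.9639


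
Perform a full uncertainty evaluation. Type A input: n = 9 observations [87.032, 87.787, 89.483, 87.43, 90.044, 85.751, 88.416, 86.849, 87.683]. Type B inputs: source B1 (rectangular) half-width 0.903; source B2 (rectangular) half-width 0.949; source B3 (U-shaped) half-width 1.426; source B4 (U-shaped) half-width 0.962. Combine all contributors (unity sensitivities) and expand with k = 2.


mean = (87.032 + 87.787 + 89.483 + 87.43 + 90.044 + 85.751 + 88.416 + 86.849 + 87.683) / 9 = 87.83055556
s = sqrt(sum((x - mean)^2)/(n-1)) = 1.3267659
u_A = s / sqrt(n) = 1.3267659 / sqrt(9) = 0.4422553
u_B1 = 0.903 / sqrt(3) = 0.52134729
u_B2 = 0.949 / sqrt(3) = 0.54790541
u_B3 = 1.426 / sqrt(2) = 1.0083343
u_B4 = 0.962 / sqrt(2) = 0.68023672
uc = sqrt(0.4422553^2 + 0.52134729^2 + 0.54790541^2 + 1.0083343^2 + 0.68023672^2) = 1.4990174
U = k * uc = 2 * 1.4990174
U = 2.9980

2.9980


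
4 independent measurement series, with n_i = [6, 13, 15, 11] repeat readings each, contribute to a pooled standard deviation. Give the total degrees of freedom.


nu = sum_i (n_i - 1)
nu = ((6 - 1) + (13 - 1) + (15 - 1) + (11 - 1))
nu = 5 + 12 + 14 + 10
nu = 41

41


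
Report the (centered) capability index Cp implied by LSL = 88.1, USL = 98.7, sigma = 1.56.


Cp = (USL - LSL) / (6 * sigma)
= (98.7 - 88.1) / (6 * 1.56)
= 10.6000 / 9.3600
= 1.1325

1.1325


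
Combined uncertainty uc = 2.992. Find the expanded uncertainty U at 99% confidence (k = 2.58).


U = k * uc
U = 2.58 * 2.992
U = 7.7194

7.7194


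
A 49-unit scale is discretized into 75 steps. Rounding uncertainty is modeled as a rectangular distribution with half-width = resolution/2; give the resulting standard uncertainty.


resolution = range / divisions
resolution = 49 / 75 = 0.65333333
u_res = resolution / (2*sqrt(3))
u_res = 0.65333333 / 3.4641016
u_res = 0.1886

0.1886


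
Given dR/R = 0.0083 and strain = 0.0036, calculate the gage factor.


GF = (dR/R) / epsilon
= 0.0083 / 0.0036
= 2.3056

2.3056


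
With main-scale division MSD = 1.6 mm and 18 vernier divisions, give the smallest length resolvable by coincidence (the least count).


LC = MSD / n_div
= 1.6 / 18
= 0.0889

0.0889


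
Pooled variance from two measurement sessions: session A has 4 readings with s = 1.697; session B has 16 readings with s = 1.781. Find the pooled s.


s_p = sqrt(((n1-1)*s1^2 + (n2-1)*s2^2) / (n1+n2-2))
numerator = (4-1)*1.697^2 + (16-1)*1.781^2 = 8.639427 + 47.579415 = 56.218842
denominator = 4 + 16 - 2 = 18
s_p^2 = 56.218842 / 18 = 3.123269
s_p = sqrt(3.123269) = 1.7673

1.7673


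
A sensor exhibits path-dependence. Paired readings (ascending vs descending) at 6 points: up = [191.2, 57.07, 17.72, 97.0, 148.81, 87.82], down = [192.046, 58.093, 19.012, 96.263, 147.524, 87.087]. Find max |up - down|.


|191.2 - 192.046| = 0.8460
|57.07 - 58.093| = 1.0230
|17.72 - 19.012| = 1.2920
|97.0 - 96.263| = 0.7370
|148.81 - 147.524| = 1.2860
|87.82 - 87.087| = 0.7330
hysteresis = max(diffs) = 1.2920

1.2920


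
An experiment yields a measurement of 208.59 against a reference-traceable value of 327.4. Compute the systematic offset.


Systematic error = measured - true
= 208.59 - 327.4
= -118.8100

-118.8100


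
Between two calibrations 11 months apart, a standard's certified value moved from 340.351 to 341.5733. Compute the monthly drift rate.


rate = (v2 - v1) / months
= (341.5733 - 340.351) / 11
= 1.2223 / 11
= 0.1111

0.1111


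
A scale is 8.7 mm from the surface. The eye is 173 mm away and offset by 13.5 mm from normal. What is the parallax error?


error = h * offset / d
= 8.7 * 13.5 / 173
= 0.6789

0.6789


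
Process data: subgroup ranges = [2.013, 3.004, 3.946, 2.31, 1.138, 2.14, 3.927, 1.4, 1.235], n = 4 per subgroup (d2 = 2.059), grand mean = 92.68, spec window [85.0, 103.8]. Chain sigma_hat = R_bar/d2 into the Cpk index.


R_bar = (2.013 + 3.004 + 3.946 + 2.31 + 1.138 + 2.14 + 3.927 + 1.4 + 1.235) / 9 = 2.3458889
sigma = R_bar / d2 = 2.3458889 / 2.059 = 1.1393341
Cp = (USL - LSL)/(6*sigma) = (103.8 - 85.0)/(6*1.1393341) = 2.7501
Cpu = (103.8 - 92.68)/(3*1.1393341) = 3.2534
Cpl = (92.68 - 85.0)/(3*1.1393341) = 2.2469
Cpk = min(Cpu, Cpl) = 2.2469

2.2469


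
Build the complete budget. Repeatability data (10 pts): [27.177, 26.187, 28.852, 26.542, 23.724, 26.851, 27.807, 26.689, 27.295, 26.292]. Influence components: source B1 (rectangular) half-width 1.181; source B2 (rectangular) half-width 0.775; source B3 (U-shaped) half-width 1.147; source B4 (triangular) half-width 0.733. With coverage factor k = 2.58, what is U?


mean = (27.177 + 26.187 + 28.852 + 26.542 + 23.724 + 26.851 + 27.807 + 26.689 + 27.295 + 26.292) / 10 = 26.7416
s = sqrt(sum((x - mean)^2)/(n-1)) = 1.3230813
u_A = s / sqrt(n) = 1.3230813 / sqrt(10) = 0.41839504
u_B1 = 1.181 / sqrt(3) = 0.68185067
u_B2 = 0.775 / sqrt(3) = 0.44744646
u_B3 = 1.147 / sqrt(2) = 0.81105148
u_B4 = 0.733 / sqrt(6) = 0.299246
uc = sqrt(0.41839504^2 + 0.68185067^2 + 0.44744646^2 + 0.81105148^2 + 0.299246^2) = 1.2599745
U = k * uc = 2.58 * 1.2599745
U = 3.2507

3.2507


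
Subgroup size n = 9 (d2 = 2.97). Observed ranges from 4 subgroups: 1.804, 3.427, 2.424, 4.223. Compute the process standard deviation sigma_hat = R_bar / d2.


R_bar = (1.804 + 3.427 + 2.424 + 4.223) / 4
R_bar = 11.878 / 4 = 2.9695
sigma_hat = R_bar / d2 = 2.9695 / 2.97 = 0.9998

0.9998


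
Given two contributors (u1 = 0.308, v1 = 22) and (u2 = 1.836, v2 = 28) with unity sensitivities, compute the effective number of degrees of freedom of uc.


uc = sqrt(u1^2 + u2^2) = sqrt(0.308^2 + 1.836^2) = 1.8616552
v_eff = uc^4 / (u1^4/v1 + u2^4/v2)
= 1.8616552^4 / (0.308^4/22 + 1.836^4/28)
= 12.011493 / 0.40622833
v_eff = 29.5683

29.5683


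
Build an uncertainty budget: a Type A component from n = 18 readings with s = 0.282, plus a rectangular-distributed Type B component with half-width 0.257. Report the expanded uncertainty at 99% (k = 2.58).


u_A = s / sqrt(n) = 0.282 / sqrt(18) = 0.066468037
u_B = half_width / sqrt(3) = 0.257 / sqrt(3) = 0.14837902
uc = sqrt(u_A^2 + u_B^2) = sqrt(0.066468037^2 + 0.14837902^2) = 0.16258639
U = k * uc = 2.58 * 0.16258639
U = 0.4195

0.4195


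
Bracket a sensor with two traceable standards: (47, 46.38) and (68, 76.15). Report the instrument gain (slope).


slope = (y2 - y1) / (x2 - x1)
= (76.15 - 46.38) / (68 - 47)
= 29.7700 / 21
= 1.4176

1.4176


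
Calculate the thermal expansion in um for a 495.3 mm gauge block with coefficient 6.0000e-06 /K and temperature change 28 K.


dL = L * alpha * dT
= 495.3 * 6.0000e-06 * 28
= 0.0832104 mm
dL_um = 0.0832104 * 1000 = 83.2104 um

83.2104


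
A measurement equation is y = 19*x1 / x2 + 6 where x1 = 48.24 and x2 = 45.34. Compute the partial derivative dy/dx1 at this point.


y = 19*x1 / x2 + 6
dy/dx1 = 19/x2
Evaluate at x2 = 45.34: c1 = 19 / 45.34
c1 = 0.4191

0.4191


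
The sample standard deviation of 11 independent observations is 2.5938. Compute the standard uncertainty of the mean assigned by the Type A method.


u_A = s / sqrt(n)
u_A = 2.5938 / sqrt(11)
u_A = 2.5938 / 3.3166248
u_A = 0.7821

0.7821


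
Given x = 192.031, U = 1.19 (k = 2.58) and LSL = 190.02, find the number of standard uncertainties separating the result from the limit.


u = U / k = 1.19 / 2.58 = 0.46124031
margin = |LSL - x| = |190.02 - 192.031| = 2.011
z = margin / u = 2.011 / 0.46124031
z = 4.3600

4.3600


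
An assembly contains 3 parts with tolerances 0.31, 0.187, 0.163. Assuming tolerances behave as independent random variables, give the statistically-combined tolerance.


RSS = sqrt(0.31^2 + 0.187^2 + 0.163^2)
= sqrt(0.157638)
= 0.3970

0.3970


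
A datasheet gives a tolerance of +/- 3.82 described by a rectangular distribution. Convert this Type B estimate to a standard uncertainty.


u_B = half_width / sqrt(3)
u_B = 3.82 / 1.7320508
u_B = 2.2055

2.2055


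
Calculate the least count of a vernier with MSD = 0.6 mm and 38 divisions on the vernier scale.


LC = MSD / n_div
= 0.6 / 38
= 0.0158

0.0158


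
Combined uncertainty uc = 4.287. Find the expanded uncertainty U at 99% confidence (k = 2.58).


U = k * uc
U = 2.58 * 4.287
U = 11.0605

11.0605


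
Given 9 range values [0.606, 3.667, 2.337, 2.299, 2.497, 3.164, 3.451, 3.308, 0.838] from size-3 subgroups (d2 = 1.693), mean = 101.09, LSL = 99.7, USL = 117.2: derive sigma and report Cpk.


R_bar = (0.606 + 3.667 + 2.337 + 2.299 + 2.497 + 3.164 + 3.451 + 3.308 + 0.838) / 9 = 2.463
sigma = R_bar / d2 = 2.463 / 1.693 = 1.4548139
Cp = (USL - LSL)/(6*sigma) = (117.2 - 99.7)/(6*1.4548139) = 2.0048
Cpu = (117.2 - 101.09)/(3*1.4548139) = 3.6912
Cpl = (101.09 - 99.7)/(3*1.4548139) = 0.3185
Cpk = min(Cpu, Cpl) = 0.3185

0.3185


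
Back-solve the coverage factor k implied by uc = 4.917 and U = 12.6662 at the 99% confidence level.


k = U / uc
k = 12.6662 / 4.917
k = 2.576

2.576


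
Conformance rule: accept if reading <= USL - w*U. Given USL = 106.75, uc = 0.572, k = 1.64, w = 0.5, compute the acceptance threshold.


U = k * uc = 1.64 * 0.572 = 0.93808
guard band g = w * U = 0.5 * 0.93808 = 0.46904
AL = USL - g = 106.75 - 0.46904
AL = 106.2810

106.2810


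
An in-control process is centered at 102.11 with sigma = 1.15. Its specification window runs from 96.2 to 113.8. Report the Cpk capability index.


Cpu = (USL - mean) / (3*sigma) = (113.8 - 102.11) / (3*1.15) = 3.3884
Cpl = (mean - LSL) / (3*sigma) = (102.11 - 96.2) / (3*1.15) = 1.7130
Cpk = min(Cpu, Cpl) = 1.7130

1.7130


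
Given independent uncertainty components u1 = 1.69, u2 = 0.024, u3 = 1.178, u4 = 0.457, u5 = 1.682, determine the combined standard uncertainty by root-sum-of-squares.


uc = sqrt(1.69^2 + 0.024^2 + 1.178^2 + 0.457^2 + 1.682^2)
uc = sqrt(7.282333)
uc = 2.6986

2.6986


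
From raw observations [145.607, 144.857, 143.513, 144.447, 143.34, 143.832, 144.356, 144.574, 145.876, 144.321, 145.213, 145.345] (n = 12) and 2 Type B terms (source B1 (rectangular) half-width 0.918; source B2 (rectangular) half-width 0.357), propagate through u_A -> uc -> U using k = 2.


mean = (145.607 + 144.857 + 143.513 + 144.447 + 143.34 + 143.832 + 144.356 + 144.574 + 145.876 + 144.321 + 145.213 + 145.345) / 12 = 144.60675
s = sqrt(sum((x - mean)^2)/(n-1)) = 0.80673169
u_A = s / sqrt(n) = 0.80673169 / sqrt(12) = 0.23288338
u_B1 = 0.918 / sqrt(3) = 0.53000755
u_B2 = 0.357 / sqrt(3) = 0.20611405
uc = sqrt(0.23288338^2 + 0.53000755^2 + 0.20611405^2) = 0.61451255
U = k * uc = 2 * 0.61451255
U = 1.2290

1.2290


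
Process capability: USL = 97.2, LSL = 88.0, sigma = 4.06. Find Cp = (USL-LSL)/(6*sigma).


Cp = (USL - LSL) / (6 * sigma)
= (97.2 - 88.0) / (6 * 4.06)
= 9.2000 / 24.3600
= 0.3777

0.3777


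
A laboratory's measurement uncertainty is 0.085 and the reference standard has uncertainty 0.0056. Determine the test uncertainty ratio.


TUR = u_lab / u_ref
= 0.085 / 0.0056
= 15.1786

15.1786


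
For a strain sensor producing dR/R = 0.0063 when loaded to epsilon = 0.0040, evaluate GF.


GF = (dR/R) / epsilon
= 0.0063 / 0.0040
= 1.5750

1.5750


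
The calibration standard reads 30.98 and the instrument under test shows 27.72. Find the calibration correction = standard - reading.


Correction = standard - reading
= 30.98 - 27.72
= 3.2600

3.2600


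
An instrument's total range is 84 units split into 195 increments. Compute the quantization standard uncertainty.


resolution = range / divisions
resolution = 84 / 195 = 0.43076923
u_res = resolution / (2*sqrt(3))
u_res = 0.43076923 / 3.4641016
u_res = 0.1244

0.1244


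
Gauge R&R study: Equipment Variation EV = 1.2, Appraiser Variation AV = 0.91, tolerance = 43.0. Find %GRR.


GRR = sqrt(EV^2 + AV^2) = sqrt(1.2^2 + 0.91^2) = 1.5060212
%GRR = GRR / tol * 100 = 1.5060212 / 43.0 * 100
%GRR = 3.5024

3.5024


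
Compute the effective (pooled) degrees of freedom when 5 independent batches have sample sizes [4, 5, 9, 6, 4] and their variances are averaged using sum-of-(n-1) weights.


nu = sum_i (n_i - 1)
nu = ((4 - 1) + (5 - 1) + (9 - 1) + (6 - 1) + (4 - 1))
nu = 3 + 4 + 8 + 5 + 3
nu = 23

23


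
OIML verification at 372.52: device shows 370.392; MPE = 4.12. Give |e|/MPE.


e = indication - reference = 370.392 - 372.52 = -2.1280
|e| = 2.1280
ratio = |e| / MPE = 2.1280 / 4.12
ratio = 0.5165

0.5165


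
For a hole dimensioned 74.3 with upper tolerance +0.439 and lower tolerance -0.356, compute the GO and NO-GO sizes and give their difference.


GO = nominal - lower_tol (smallest hole = maximum material condition)
GO = 74.3 - 0.356 = 73.944
NO-GO = nominal + upper_tol (largest hole = least material condition)
NO-GO = 74.3 + 0.439 = 74.739
spread = NO-GO - GO = 74.739 - 73.944 = 0.7950

0.7950


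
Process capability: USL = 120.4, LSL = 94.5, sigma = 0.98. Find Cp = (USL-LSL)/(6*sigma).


Cp = (USL - LSL) / (6 * sigma)
= (120.4 - 94.5) / (6 * 0.98)
= 25.9000 / 5.8800
= 4.4048

4.4048


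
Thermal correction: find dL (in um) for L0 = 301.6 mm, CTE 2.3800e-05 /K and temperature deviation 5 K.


dL = L * alpha * dT
= 301.6 * 2.3800e-05 * 5
= 0.0358904 mm
dL_um = 0.0358904 * 1000 = 35.8904 um

35.8904


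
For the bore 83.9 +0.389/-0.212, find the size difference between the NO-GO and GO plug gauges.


GO = nominal - lower_tol (smallest hole = maximum material condition)
GO = 83.9 - 0.212 = 83.688
NO-GO = nominal + upper_tol (largest hole = least material condition)
NO-GO = 83.9 + 0.389 = 84.289
spread = NO-GO - GO = 84.289 - 83.688 = 0.6010

0.6010


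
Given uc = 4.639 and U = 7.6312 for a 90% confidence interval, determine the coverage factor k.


k = U / uc
k = 7.6312 / 4.639
k = 1.645

1.645


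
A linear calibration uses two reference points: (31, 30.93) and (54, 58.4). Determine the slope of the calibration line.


slope = (y2 - y1) / (x2 - x1)
= (58.4 - 30.93) / (54 - 31)
= 27.4700 / 23
= 1.1943

1.1943


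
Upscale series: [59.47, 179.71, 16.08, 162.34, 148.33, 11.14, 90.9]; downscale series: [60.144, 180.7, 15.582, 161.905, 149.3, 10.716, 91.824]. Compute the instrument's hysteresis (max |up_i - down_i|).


|59.47 - 60.144| = 0.6740
|179.71 - 180.7| = 0.9900
|16.08 - 15.582| = 0.4980
|162.34 - 161.905| = 0.4350
|148.33 - 149.3| = 0.9700
|11.14 - 10.716| = 0.4240
|90.9 - 91.824| = 0.9240
hysteresis = max(diffs) = 0.9900

0.9900


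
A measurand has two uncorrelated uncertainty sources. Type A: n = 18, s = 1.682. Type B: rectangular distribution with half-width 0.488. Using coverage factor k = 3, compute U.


u_A = s / sqrt(n) = 1.682 / sqrt(18) = 0.3964512
u_B = half_width / sqrt(3) = 0.488 / sqrt(3) = 0.28174693
uc = sqrt(u_A^2 + u_B^2) = sqrt(0.3964512^2 + 0.28174693^2) = 0.48636908
U = k * uc = 3 * 0.48636908
U = 1.4591

1.4591


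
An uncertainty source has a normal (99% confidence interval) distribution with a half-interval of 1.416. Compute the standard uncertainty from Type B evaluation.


u_B = half_width / 2.576
u_B = 1.416 / 2.576
u_B = 0.5497

0.5497


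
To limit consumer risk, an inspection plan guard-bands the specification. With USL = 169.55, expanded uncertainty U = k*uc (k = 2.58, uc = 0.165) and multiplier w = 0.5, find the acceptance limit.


U = k * uc = 2.58 * 0.165 = 0.4257
guard band g = w * U = 0.5 * 0.4257 = 0.21285
AL = USL - g = 169.55 - 0.21285
AL = 169.3372

169.3372


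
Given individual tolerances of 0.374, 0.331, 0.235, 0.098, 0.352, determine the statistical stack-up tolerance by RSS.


RSS = sqrt(0.374^2 + 0.331^2 + 0.235^2 + 0.098^2 + 0.352^2)
= sqrt(0.43817)
= 0.6619

0.6619


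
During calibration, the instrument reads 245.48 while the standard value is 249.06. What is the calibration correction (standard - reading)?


Correction = standard - reading
= 249.06 - 245.48
= 3.5800

3.5800


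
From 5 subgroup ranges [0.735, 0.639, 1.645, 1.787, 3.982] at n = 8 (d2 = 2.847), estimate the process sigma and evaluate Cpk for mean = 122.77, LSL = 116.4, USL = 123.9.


R_bar = (0.735 + 0.639 + 1.645 + 1.787 + 3.982) / 5 = 1.7576
sigma = R_bar / d2 = 1.7576 / 2.847 = 0.6173516
Cp = (USL - LSL)/(6*sigma) = (123.9 - 116.4)/(6*0.6173516) = 2.0248
Cpu = (123.9 - 122.77)/(3*0.6173516) = 0.6101
Cpl = (122.77 - 116.4)/(3*0.6173516) = 3.4394
Cpk = min(Cpu, Cpl) = 0.6101

0.6101


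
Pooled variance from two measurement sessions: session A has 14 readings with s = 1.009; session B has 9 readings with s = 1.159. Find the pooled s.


s_p = sqrt(((n1-1)*s1^2 + (n2-1)*s2^2) / (n1+n2-2))
numerator = (14-1)*1.009^2 + (9-1)*1.159^2 = 13.235053 + 10.746248 = 23.981301
denominator = 14 + 9 - 2 = 21
s_p^2 = 23.981301 / 21 = 1.1419667
s_p = sqrt(1.1419667) = 1.0686

1.0686


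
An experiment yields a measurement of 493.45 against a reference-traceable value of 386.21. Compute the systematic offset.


Systematic error = measured - true
= 493.45 - 386.21
= 107.2400

107.2400


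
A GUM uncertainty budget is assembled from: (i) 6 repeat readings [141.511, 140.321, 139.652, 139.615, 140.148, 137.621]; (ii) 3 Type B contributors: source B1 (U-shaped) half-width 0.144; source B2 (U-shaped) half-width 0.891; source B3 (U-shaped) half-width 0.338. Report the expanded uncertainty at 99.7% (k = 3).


mean = (141.511 + 140.321 + 139.652 + 139.615 + 140.148 + 137.621) / 6 = 139.8113333
s = sqrt(sum((x - mean)^2)/(n-1)) = 1.2746345
u_A = s / sqrt(n) = 1.2746345 / sqrt(6) = 0.52036736
u_B1 = 0.144 / sqrt(2) = 0.10182338
u_B2 = 0.891 / sqrt(2) = 0.63003214
u_B3 = 0.338 / sqrt(2) = 0.23900209
uc = sqrt(0.52036736^2 + 0.10182338^2 + 0.63003214^2 + 0.23900209^2) = 0.85744544
U = k * uc = 3 * 0.85744544
U = 2.5723

2.5723


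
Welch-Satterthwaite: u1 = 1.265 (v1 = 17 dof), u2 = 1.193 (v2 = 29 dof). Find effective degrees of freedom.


uc = sqrt(u1^2 + u2^2) = sqrt(1.265^2 + 1.193^2) = 1.738814
v_eff = uc^4 / (u1^4/v1 + u2^4/v2)
= 1.738814^4 / (1.265^4/17 + 1.193^4/29)
= 9.1413958 / 0.22048017
v_eff = 41.4613

41.4613


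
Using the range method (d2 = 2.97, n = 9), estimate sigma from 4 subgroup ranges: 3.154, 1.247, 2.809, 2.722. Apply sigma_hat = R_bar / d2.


R_bar = (3.154 + 1.247 + 2.809 + 2.722) / 4
R_bar = 9.932 / 4 = 2.483
sigma_hat = R_bar / d2 = 2.483 / 2.97 = 0.8360

0.8360


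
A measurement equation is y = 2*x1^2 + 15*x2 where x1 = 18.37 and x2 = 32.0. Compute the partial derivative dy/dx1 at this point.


y = 2*x1^2 + 15*x2
dy/dx1 = 2*2*x1
Evaluate at x1 = 18.37: c1 = 4 * 18.37
c1 = 73.4800

73.4800


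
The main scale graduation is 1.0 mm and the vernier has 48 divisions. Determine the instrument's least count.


LC = MSD / n_div
= 1.0 / 48
= 0.0208

0.0208


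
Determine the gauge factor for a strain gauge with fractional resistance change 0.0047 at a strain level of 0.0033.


GF = (dR/R) / epsilon
= 0.0047 / 0.0033
= 1.4242

1.4242


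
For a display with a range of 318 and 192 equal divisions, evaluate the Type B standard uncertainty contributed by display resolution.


resolution = range / divisions
resolution = 318 / 192 = 1.65625
u_res = resolution / (2*sqrt(3))
u_res = 1.65625 / 3.4641016
u_res = 0.4781

0.4781


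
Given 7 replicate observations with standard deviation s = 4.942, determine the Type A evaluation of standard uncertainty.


u_A = s / sqrt(n)
u_A = 4.942 / sqrt(7)
u_A = 4.942 / 2.6457513
u_A = 1.8679

1.8679


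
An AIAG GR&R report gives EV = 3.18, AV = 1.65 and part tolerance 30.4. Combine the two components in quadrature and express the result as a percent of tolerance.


GRR = sqrt(EV^2 + AV^2) = sqrt(3.18^2 + 1.65^2) = 3.5825829
%GRR = GRR / tol * 100 = 3.5825829 / 30.4 * 100
%GRR = 11.7848

11.7848


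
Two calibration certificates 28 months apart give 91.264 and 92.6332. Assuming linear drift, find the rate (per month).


rate = (v2 - v1) / months
= (92.6332 - 91.264) / 28
= 1.3692 / 28
= 0.0489

0.0489


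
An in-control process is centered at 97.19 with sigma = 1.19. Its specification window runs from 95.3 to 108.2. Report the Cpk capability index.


Cpu = (USL - mean) / (3*sigma) = (108.2 - 97.19) / (3*1.19) = 3.0840
Cpl = (mean - LSL) / (3*sigma) = (97.19 - 95.3) / (3*1.19) = 0.5294
Cpk = min(Cpu, Cpl) = 0.5294

0.5294


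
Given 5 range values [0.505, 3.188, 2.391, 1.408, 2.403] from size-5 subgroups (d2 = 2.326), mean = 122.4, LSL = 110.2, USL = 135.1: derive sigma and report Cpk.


R_bar = (0.505 + 3.188 + 2.391 + 1.408 + 2.403) / 5 = 1.979
sigma = R_bar / d2 = 1.979 / 2.326 = 0.85081685
Cp = (USL - LSL)/(6*sigma) = (135.1 - 110.2)/(6*0.85081685) = 4.8777
Cpu = (135.1 - 122.4)/(3*0.85081685) = 4.9756
Cpl = (122.4 - 110.2)/(3*0.85081685) = 4.7797
Cpk = min(Cpu, Cpl) = 4.7797

4.7797
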